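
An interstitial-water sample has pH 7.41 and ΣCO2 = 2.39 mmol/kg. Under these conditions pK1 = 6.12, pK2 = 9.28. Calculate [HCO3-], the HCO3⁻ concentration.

[HCO3⁻] = 2.24 mmol/kg

α₁ = 1 / (1 + [H⁺]/K1 + K2/[H⁺]) = 1 / (1 + 10^-1.29 + 10^-1.87)
   = 1 / (1 + 0.051286 + 0.013490) = 1/1.0648 = 0.9392
[HCO3⁻] = α₁ × DIC = 0.9392 × 2.39 = 2.24 mmol/kg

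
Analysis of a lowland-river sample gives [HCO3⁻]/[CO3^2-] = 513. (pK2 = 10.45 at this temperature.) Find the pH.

From K2 = [H⁺][CO3^2-]/[HCO3⁻]:  pH = pK2 − log₁₀([HCO3⁻]/[CO3^2-])
log₁₀(513) = +2.710
pH = 10.45 − (+2.710) = 7.74

pH = 7.74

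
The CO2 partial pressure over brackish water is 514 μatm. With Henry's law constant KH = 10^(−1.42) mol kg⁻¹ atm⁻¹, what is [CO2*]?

[CO2*] = 19.5 μmol/kg

KH = 10^(−1.42) = 3.802×10^-2 mol kg⁻¹ atm⁻¹
[CO2*] = KH · pCO2 = 3.802×10^-2 × 514×10^-6 atm = 1.95×10^-5 mol/kg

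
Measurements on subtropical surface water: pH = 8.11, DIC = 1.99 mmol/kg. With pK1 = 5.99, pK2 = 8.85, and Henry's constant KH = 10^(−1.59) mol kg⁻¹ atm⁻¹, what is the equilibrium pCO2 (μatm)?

α₀ = 1 / (1 + K1/[H⁺] + K1K2/[H⁺]²) = 1 / (1 + 10^+2.12 + 10^+1.38)
   = 1 / (1 + 131.83 + 23.988) = 1/156.81 = 0.006377
[CO2*] = α₀ × DIC = 0.006377 × 1.99 = 0.01269 mmol/kg = 12.69 μmol/kg
pCO2 = [CO2*]/KH = 1.269×10^-5 / 2.570×10^-2 = 494 μatm

pCO2 = 494 μatm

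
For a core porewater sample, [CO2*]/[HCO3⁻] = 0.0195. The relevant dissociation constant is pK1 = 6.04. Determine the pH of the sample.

pH = 7.75

From K1 = [H⁺][HCO3⁻]/[CO2*]:  pH = pK1 − log₁₀([CO2*]/[HCO3⁻])
log₁₀(0.0195) = -1.710
pH = 6.04 − (-1.710) = 7.75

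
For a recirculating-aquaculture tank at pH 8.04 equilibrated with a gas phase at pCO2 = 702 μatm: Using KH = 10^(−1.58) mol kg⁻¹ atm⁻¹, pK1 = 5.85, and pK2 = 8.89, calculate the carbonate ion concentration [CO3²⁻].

[CO3²⁻] = 0.404 mmol/kg

[CO2*] = KH · pCO2 = 10^(−1.58) × 702×10^-6 = 1.846×10^-5 mol/kg
α₀ = 1/(1 + K1/[H⁺] + K1K2/[H⁺]²) = 1/(1 + 10^+2.19 + 10^+1.34) = 0.005626
DIC = [CO2*]/α₀ = 1.846×10^-5 / 0.005626 = 3.282 mmol/kg
[CO3²⁻] = α₂·DIC; α₂ = 0.1231, so [CO3²⁻] = 0.1231 × 3.282 = 0.404 mmol/kg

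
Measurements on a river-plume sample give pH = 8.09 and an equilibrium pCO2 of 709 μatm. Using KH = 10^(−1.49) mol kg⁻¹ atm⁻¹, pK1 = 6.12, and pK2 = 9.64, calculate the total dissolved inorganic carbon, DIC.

DIC = 2.22 mmol/kg

[CO2*] = KH · pCO2 = 10^(−1.49) × 709×10^-6 = 2.294×10^-5 mol/kg
α₀ = 1/(1 + K1/[H⁺] + K1K2/[H⁺]²) = 1/(1 + 10^+1.97 + 10^+0.42) = 0.01031
DIC = [CO2*]/α₀ = 2.294×10^-5 / 0.01031 = 2.22 mmol/kg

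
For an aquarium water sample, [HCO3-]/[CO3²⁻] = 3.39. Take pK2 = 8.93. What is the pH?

pH = 8.40

From K2 = [H⁺][CO3²⁻]/[HCO3-]:  pH = pK2 − log₁₀([HCO3-]/[CO3²⁻])
log₁₀(3.39) = +0.530
pH = 8.93 − (+0.530) = 8.40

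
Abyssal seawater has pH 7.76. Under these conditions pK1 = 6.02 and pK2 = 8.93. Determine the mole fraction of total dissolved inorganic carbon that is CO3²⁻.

α₂ = 0.0623

α₂ = 1 / (1 + [H⁺]/K2 + [H⁺]²/(K1K2)) = 1 / (1 + 10^+1.17 + 10^-0.57)
   = 1 / (1 + 14.791 + 0.26915) = 1/16.060 = 0.06227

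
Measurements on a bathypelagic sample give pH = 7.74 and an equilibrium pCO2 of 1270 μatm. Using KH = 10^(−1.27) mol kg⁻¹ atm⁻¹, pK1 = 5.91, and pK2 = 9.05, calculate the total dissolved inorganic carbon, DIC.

DIC = 4.91 mmol/kg

[CO2*] = KH · pCO2 = 10^(−1.27) × 1270×10^-6 = 6.820×10^-5 mol/kg
α₀ = 1/(1 + K1/[H⁺] + K1K2/[H⁺]²) = 1/(1 + 10^+1.83 + 10^+0.52) = 0.01390
DIC = [CO2*]/α₀ = 6.820×10^-5 / 0.01390 = 4.91 mmol/kg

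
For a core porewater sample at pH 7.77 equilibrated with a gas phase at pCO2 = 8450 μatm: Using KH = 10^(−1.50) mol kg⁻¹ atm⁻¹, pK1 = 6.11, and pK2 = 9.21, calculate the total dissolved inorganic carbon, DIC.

DIC = 12.9 mmol/kg

[CO2*] = KH · pCO2 = 10^(−1.50) × 8450×10^-6 = 2.672×10^-4 mol/kg
α₀ = 1/(1 + K1/[H⁺] + K1K2/[H⁺]²) = 1/(1 + 10^+1.66 + 10^+0.22) = 0.02067
DIC = [CO2*]/α₀ = 2.672×10^-4 / 0.02067 = 12.9 mmol/kg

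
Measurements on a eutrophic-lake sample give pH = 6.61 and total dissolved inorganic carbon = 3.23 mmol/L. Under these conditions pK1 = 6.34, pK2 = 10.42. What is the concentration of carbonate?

α₂ = 1 / (1 + [H⁺]/K2 + [H⁺]²/(K1K2)) = 1 / (1 + 10^+3.81 + 10^+3.54)
   = 1 / (1 + 6456.5 + 3467.4) = 1/9924.9 = 0.0001008
[CO3²⁻] = α₂ × DIC = 0.0001008 × 3.23 = 0.000325 mmol/L = 0.325 μmol/L

[CO3²⁻] = 0.325 μmol/L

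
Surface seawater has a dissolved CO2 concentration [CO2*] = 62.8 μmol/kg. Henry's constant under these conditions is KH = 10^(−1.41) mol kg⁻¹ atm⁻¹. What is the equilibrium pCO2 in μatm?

pCO2 = 1610 μatm

KH = 10^(−1.41) = 3.890×10^-2 mol kg⁻¹ atm⁻¹
pCO2 = [CO2*]/KH = 62.8×10^-6 / 3.890×10^-2 = 1.61×10^-3 atm = 1610 μatm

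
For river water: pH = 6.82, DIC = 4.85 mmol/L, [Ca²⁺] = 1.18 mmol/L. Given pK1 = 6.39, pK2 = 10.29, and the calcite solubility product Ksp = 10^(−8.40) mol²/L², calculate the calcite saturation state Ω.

α₂ = 1 / (1 + [H⁺]/K2 + [H⁺]²/(K1K2)) = 1 / (1 + 10^+3.47 + 10^+3.04)
   = 1 / (1 + 2951.2 + 1096.5) = 1/4048.7 = 0.0002470
[CO3²⁻] = α₂ × DIC = 0.0002470 × 4.85 = 0.001198 mmol/L = 1.198 μmol/L
Ksp = 10^(−8.40) = 3.981×10^-9
Ω = [Ca²⁺][CO3²⁻]/Ksp = (1.18×10^-3)(1.198×10^-6) / 3.981×10^-9 = 0.355

Ω = 0.355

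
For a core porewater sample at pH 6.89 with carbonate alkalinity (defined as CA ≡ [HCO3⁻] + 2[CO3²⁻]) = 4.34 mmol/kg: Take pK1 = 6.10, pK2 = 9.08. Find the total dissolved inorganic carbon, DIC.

DIC = 5.01 mmol/kg

CA = [HCO3⁻] + 2[CO3²⁻] = (α₁ + 2α₂)·DIC
At pH 6.89: [H⁺]/K1 = 10^-0.79 = 0.16218, K2/[H⁺] = 10^-2.19 = 0.0064565
α₁ = 1/(1 + 0.16218 + 0.0064565) = 1/1.1686 = 0.8557; α₂ = α₁·K2/[H⁺] = 0.005525
α₁ + 2α₂ = 0.8667
DIC = CA / (α₁ + 2α₂) = 4.34 / 0.8667 = 5.01 mmol/kg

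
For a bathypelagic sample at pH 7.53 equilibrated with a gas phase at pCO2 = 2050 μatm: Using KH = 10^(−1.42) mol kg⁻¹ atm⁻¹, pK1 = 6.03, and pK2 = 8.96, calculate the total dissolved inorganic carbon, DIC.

[CO2*] = KH · pCO2 = 10^(−1.42) × 2050×10^-6 = 7.794×10^-5 mol/kg
α₀ = 1/(1 + K1/[H⁺] + K1K2/[H⁺]²) = 1/(1 + 10^+1.50 + 10^+0.07) = 0.02959
DIC = [CO2*]/α₀ = 7.794×10^-5 / 0.02959 = 2.63 mmol/kg

DIC = 2.63 mmol/kg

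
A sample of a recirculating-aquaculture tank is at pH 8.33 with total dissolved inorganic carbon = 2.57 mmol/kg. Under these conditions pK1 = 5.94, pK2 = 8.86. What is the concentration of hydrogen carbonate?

α₁ = 1 / (1 + [H⁺]/K1 + K2/[H⁺]) = 1 / (1 + 10^-2.39 + 10^-0.53)
   = 1 / (1 + 0.0040738 + 0.29512) = 1/1.2992 = 0.7697
[HCO3⁻] = α₁ × DIC = 0.7697 × 2.57 = 1.98 mmol/kg

[HCO3⁻] = 1.98 mmol/kg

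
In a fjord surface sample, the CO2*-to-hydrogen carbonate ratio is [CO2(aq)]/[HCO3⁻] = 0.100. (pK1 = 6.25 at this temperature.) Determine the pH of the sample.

From K1 = [H⁺][HCO3⁻]/[CO2(aq)]:  pH = pK1 − log₁₀([CO2(aq)]/[HCO3⁻])
log₁₀(0.100) = -1.000
pH = 6.25 − (-1.000) = 7.25

pH = 7.25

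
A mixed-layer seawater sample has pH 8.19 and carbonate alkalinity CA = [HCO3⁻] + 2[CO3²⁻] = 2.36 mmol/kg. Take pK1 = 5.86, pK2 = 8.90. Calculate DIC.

CA = [HCO3⁻] + 2[CO3²⁻] = (α₁ + 2α₂)·DIC
At pH 8.19: [H⁺]/K1 = 10^-2.33 = 0.0046774, K2/[H⁺] = 10^-0.71 = 0.19498
α₁ = 1/(1 + 0.0046774 + 0.19498) = 1/1.1997 = 0.8336; α₂ = α₁·K2/[H⁺] = 0.1625
α₁ + 2α₂ = 1.1586
DIC = CA / (α₁ + 2α₂) = 2.36 / 1.1586 = 2.04 mmol/kg

DIC = 2.04 mmol/kg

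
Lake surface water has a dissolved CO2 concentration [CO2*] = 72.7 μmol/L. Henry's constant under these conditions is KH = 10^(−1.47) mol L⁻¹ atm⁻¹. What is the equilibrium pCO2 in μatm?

pCO2 = 2150 μatm

KH = 10^(−1.47) = 3.388×10^-2 mol L⁻¹ atm⁻¹
pCO2 = [CO2*]/KH = 72.7×10^-6 / 3.388×10^-2 = 2.15×10^-3 atm = 2150 μatm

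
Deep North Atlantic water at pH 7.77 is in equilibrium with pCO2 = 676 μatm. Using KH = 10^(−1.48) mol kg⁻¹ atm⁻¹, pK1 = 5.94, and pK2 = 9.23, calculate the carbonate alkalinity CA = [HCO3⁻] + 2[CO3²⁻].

[CO2*] = KH · pCO2 = 10^(−1.48) × 676×10^-6 = 2.238×10^-5 mol/kg
α₀ = 1/(1 + K1/[H⁺] + K1K2/[H⁺]²) = 1/(1 + 10^+1.83 + 10^+0.37) = 0.01409
DIC = [CO2*]/α₀ = 2.238×10^-5 / 0.01409 = 1.588 mmol/kg
CA = (α₁ + 2α₂)·DIC = (0.9529 + 2×0.03304) × 1.588 = 1.62 mmol/kg

CA = 1.62 mmol/kg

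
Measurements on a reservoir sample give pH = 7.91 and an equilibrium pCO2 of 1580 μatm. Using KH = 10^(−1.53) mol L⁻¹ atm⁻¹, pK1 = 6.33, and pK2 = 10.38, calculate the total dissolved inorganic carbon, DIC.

DIC = 1.83 mmol/L

[CO2*] = KH · pCO2 = 10^(−1.53) × 1580×10^-6 = 4.663×10^-5 mol/L
α₀ = 1/(1 + K1/[H⁺] + K1K2/[H⁺]²) = 1/(1 + 10^+1.58 + 10^-0.89) = 0.02554
DIC = [CO2*]/α₀ = 4.663×10^-5 / 0.02554 = 1.83 mmol/L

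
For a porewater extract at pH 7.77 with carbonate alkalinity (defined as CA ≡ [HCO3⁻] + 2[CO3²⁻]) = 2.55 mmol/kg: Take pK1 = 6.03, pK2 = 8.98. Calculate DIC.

CA = [HCO3⁻] + 2[CO3²⁻] = (α₁ + 2α₂)·DIC
At pH 7.77: [H⁺]/K1 = 10^-1.74 = 0.018197, K2/[H⁺] = 10^-1.21 = 0.061660
α₁ = 1/(1 + 0.018197 + 0.061660) = 1/1.0799 = 0.9260; α₂ = α₁·K2/[H⁺] = 0.05710
α₁ + 2α₂ = 1.0402
DIC = CA / (α₁ + 2α₂) = 2.55 / 1.0402 = 2.45 mmol/kg

DIC = 2.45 mmol/kg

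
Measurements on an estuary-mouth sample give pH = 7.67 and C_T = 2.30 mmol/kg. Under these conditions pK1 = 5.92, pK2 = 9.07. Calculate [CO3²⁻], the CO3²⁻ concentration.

α₂ = 1 / (1 + [H⁺]/K2 + [H⁺]²/(K1K2)) = 1 / (1 + 10^+1.40 + 10^-0.35)
   = 1 / (1 + 25.119 + 0.44668) = 1/26.566 = 0.03764
[CO3²⁻] = α₂ × DIC = 0.03764 × 2.30 = 0.0866 mmol/kg

[CO3²⁻] = 0.0866 mmol/kg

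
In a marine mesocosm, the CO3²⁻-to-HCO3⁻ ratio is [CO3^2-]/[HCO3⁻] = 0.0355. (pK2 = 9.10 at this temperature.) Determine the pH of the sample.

From K2 = [H⁺][CO3^2-]/[HCO3⁻]:  pH = pK2 + log₁₀([CO3^2-]/[HCO3⁻])
log₁₀(0.0355) = -1.450
pH = 9.10 + (-1.450) = 7.65

pH = 7.65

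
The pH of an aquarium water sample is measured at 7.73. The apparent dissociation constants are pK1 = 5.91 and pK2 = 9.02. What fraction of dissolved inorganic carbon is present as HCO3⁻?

α₁ = 0.938

α₁ = 1 / (1 + [H⁺]/K1 + K2/[H⁺]) = 1 / (1 + 10^-1.82 + 10^-1.29)
   = 1 / (1 + 0.015136 + 0.051286) = 1/1.0664 = 0.9377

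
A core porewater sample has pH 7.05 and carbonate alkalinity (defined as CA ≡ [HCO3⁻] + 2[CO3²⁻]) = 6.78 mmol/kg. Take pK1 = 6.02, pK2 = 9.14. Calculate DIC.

DIC = 7.35 mmol/kg

CA = [HCO3⁻] + 2[CO3²⁻] = (α₁ + 2α₂)·DIC
At pH 7.05: [H⁺]/K1 = 10^-1.03 = 0.093325, K2/[H⁺] = 10^-2.09 = 0.0081283
α₁ = 1/(1 + 0.093325 + 0.0081283) = 1/1.1015 = 0.9079; α₂ = α₁·K2/[H⁺] = 0.007380
α₁ + 2α₂ = 0.9227
DIC = CA / (α₁ + 2α₂) = 6.78 / 0.9227 = 7.35 mmol/kg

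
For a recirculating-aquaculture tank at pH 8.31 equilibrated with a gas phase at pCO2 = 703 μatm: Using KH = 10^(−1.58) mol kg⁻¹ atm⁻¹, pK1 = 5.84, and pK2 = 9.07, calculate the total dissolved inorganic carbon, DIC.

DIC = 6.42 mmol/kg

[CO2*] = KH · pCO2 = 10^(−1.58) × 703×10^-6 = 1.849×10^-5 mol/kg
α₀ = 1/(1 + K1/[H⁺] + K1K2/[H⁺]²) = 1/(1 + 10^+2.47 + 10^+1.71) = 0.002878
DIC = [CO2*]/α₀ = 1.849×10^-5 / 0.002878 = 6.42 mmol/kg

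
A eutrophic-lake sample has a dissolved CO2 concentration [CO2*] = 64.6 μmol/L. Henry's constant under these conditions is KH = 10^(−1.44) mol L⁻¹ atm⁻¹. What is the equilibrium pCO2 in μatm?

KH = 10^(−1.44) = 3.631×10^-2 mol L⁻¹ atm⁻¹
pCO2 = [CO2*]/KH = 64.6×10^-6 / 3.631×10^-2 = 1.78×10^-3 atm = 1780 μatm

pCO2 = 1780 μatm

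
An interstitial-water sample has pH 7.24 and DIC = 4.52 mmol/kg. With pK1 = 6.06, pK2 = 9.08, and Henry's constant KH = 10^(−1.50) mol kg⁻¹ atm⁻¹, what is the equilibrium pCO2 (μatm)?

pCO2 = 8740 μatm

α₀ = 1 / (1 + K1/[H⁺] + K1K2/[H⁺]²) = 1 / (1 + 10^+1.18 + 10^-0.66)
   = 1 / (1 + 15.136 + 0.21878) = 1/16.354 = 0.06115
[CO2*] = α₀ × DIC = 0.06115 × 4.52 = 0.2764 mmol/kg
pCO2 = [CO2*]/KH = 2.764×10^-4 / 3.162×10^-2 = 8740 μatm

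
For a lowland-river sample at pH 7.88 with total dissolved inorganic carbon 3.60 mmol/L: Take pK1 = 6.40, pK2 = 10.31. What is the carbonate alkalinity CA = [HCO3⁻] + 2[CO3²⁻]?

CA = [HCO3⁻] + 2[CO3²⁻] = (α₁ + 2α₂)·DIC
At pH 7.88: [H⁺]/K1 = 10^-1.48 = 0.033113, K2/[H⁺] = 10^-2.43 = 0.0037154
α₁ = 1/(1 + 0.033113 + 0.0037154) = 1/1.0368 = 0.9645; α₂ = α₁·K2/[H⁺] = 0.003583
α₁ + 2α₂ = 0.9716
CA = 0.9716 × 3.60 = 3.50 mmol/L

CA = 3.50 mmol/L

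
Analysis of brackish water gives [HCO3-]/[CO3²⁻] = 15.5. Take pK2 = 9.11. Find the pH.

pH = 7.92

From K2 = [H⁺][CO3²⁻]/[HCO3-]:  pH = pK2 − log₁₀([HCO3-]/[CO3²⁻])
log₁₀(15.5) = +1.190
pH = 9.11 − (+1.190) = 7.92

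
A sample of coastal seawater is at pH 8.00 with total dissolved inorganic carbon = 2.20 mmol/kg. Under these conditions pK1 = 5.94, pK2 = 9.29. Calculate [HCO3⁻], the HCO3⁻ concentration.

α₁ = 1 / (1 + [H⁺]/K1 + K2/[H⁺]) = 1 / (1 + 10^-2.06 + 10^-1.29)
   = 1 / (1 + 0.0087096 + 0.051286) = 1/1.0600 = 0.9434
[HCO3⁻] = α₁ × DIC = 0.9434 × 2.20 = 2.08 mmol/kg

[HCO3⁻] = 2.08 mmol/kg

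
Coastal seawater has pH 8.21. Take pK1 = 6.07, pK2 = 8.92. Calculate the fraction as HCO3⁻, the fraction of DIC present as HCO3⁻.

α₁ = 0.832

α₁ = 1 / (1 + [H⁺]/K1 + K2/[H⁺]) = 1 / (1 + 10^-2.14 + 10^-0.71)
   = 1 / (1 + 0.0072444 + 0.19498) = 1/1.2022 = 0.8318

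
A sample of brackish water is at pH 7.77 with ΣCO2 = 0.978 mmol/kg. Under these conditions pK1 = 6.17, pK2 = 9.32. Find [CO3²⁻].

[CO3²⁻] = 0.0262 mmol/kg

α₂ = 1 / (1 + [H⁺]/K2 + [H⁺]²/(K1K2)) = 1 / (1 + 10^+1.55 + 10^-0.05)
   = 1 / (1 + 35.481 + 0.89125) = 1/37.373 = 0.02676
[CO3²⁻] = α₂ × DIC = 0.02676 × 0.978 = 0.0262 mmol/kg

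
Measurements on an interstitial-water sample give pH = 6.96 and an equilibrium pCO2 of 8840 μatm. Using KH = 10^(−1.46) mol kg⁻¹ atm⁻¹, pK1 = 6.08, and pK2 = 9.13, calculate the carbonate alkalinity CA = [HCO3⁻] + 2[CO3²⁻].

CA = 2.36 mmol/kg

[CO2*] = KH · pCO2 = 10^(−1.46) × 8840×10^-6 = 3.065×10^-4 mol/kg
α₀ = 1/(1 + K1/[H⁺] + K1K2/[H⁺]²) = 1/(1 + 10^+0.88 + 10^-1.29) = 0.1158
DIC = [CO2*]/α₀ = 3.065×10^-4 / 0.1158 = 2.647 mmol/kg
CA = (α₁ + 2α₂)·DIC = (0.8783 + 2×0.005938) × 2.647 = 2.36 mmol/kg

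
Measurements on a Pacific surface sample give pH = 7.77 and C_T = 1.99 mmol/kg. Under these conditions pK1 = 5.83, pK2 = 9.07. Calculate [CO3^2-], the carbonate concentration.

[CO3²⁻] = 0.0939 mmol/kg

α₂ = 1 / (1 + [H⁺]/K2 + [H⁺]²/(K1K2)) = 1 / (1 + 10^+1.30 + 10^-0.64)
   = 1 / (1 + 19.953 + 0.22909) = 1/21.182 = 0.04721
[CO3²⁻] = α₂ × DIC = 0.04721 × 1.99 = 0.0939 mmol/kg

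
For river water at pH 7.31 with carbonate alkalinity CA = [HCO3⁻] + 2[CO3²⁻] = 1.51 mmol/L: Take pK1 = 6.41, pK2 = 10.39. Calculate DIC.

CA = [HCO3⁻] + 2[CO3²⁻] = (α₁ + 2α₂)·DIC
At pH 7.31: [H⁺]/K1 = 10^-0.90 = 0.12589, K2/[H⁺] = 10^-3.08 = 0.00083176
α₁ = 1/(1 + 0.12589 + 0.00083176) = 1/1.1267 = 0.8875; α₂ = α₁·K2/[H⁺] = 0.0007382
α₁ + 2α₂ = 0.8890
DIC = CA / (α₁ + 2α₂) = 1.51 / 0.8890 = 1.70 mmol/L

DIC = 1.70 mmol/L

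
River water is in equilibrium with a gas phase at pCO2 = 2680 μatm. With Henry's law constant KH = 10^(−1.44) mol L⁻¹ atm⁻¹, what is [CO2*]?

[CO2*] = 97.3 μmol/L

KH = 10^(−1.44) = 3.631×10^-2 mol L⁻¹ atm⁻¹
[CO2*] = KH · pCO2 = 3.631×10^-2 × 2680×10^-6 atm = 9.73×10^-5 mol/L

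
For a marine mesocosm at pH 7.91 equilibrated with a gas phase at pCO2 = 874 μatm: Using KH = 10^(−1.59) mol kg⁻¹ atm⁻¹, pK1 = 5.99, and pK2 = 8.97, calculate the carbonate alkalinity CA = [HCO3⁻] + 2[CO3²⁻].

[CO2*] = KH · pCO2 = 10^(−1.59) × 874×10^-6 = 2.247×10^-5 mol/kg
α₀ = 1/(1 + K1/[H⁺] + K1K2/[H⁺]²) = 1/(1 + 10^+1.92 + 10^+0.86) = 0.01094
DIC = [CO2*]/α₀ = 2.247×10^-5 / 0.01094 = 2.054 mmol/kg
CA = (α₁ + 2α₂)·DIC = (0.9098 + 2×0.07924) × 2.054 = 2.19 mmol/kg

CA = 2.19 mmol/kg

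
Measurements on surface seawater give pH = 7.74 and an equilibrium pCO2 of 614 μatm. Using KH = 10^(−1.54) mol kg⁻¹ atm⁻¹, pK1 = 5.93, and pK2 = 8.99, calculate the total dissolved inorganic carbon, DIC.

DIC = 1.23 mmol/kg

[CO2*] = KH · pCO2 = 10^(−1.54) × 614×10^-6 = 1.771×10^-5 mol/kg
α₀ = 1/(1 + K1/[H⁺] + K1K2/[H⁺]²) = 1/(1 + 10^+1.81 + 10^+0.56) = 0.01445
DIC = [CO2*]/α₀ = 1.771×10^-5 / 0.01445 = 1.23 mmol/kg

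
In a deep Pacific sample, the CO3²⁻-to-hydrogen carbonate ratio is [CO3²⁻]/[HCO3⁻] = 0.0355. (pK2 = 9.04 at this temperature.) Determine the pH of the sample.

From K2 = [H⁺][CO3²⁻]/[HCO3⁻]:  pH = pK2 + log₁₀([CO3²⁻]/[HCO3⁻])
log₁₀(0.0355) = -1.450
pH = 9.04 + (-1.450) = 7.59

pH = 7.59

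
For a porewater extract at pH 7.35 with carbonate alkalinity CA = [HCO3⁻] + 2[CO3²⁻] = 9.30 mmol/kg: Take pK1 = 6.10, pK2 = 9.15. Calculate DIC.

DIC = 9.66 mmol/kg

CA = [HCO3⁻] + 2[CO3²⁻] = (α₁ + 2α₂)·DIC
At pH 7.35: [H⁺]/K1 = 10^-1.25 = 0.056234, K2/[H⁺] = 10^-1.80 = 0.015849
α₁ = 1/(1 + 0.056234 + 0.015849) = 1/1.0721 = 0.9328; α₂ = α₁·K2/[H⁺] = 0.01478
α₁ + 2α₂ = 0.9623
DIC = CA / (α₁ + 2α₂) = 9.30 / 0.9623 = 9.66 mmol/kg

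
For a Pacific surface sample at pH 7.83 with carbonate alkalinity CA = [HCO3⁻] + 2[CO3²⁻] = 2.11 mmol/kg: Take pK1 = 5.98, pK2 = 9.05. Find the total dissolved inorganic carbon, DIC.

DIC = 2.02 mmol/kg

CA = [HCO3⁻] + 2[CO3²⁻] = (α₁ + 2α₂)·DIC
At pH 7.83: [H⁺]/K1 = 10^-1.85 = 0.014125, K2/[H⁺] = 10^-1.22 = 0.060256
α₁ = 1/(1 + 0.014125 + 0.060256) = 1/1.0744 = 0.9308; α₂ = α₁·K2/[H⁺] = 0.05608
α₁ + 2α₂ = 1.0429
DIC = CA / (α₁ + 2α₂) = 2.11 / 1.0429 = 2.02 mmol/kg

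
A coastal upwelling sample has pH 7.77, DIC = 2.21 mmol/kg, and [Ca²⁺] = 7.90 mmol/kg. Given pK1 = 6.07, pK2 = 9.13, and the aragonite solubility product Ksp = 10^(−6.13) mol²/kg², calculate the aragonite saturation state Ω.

Ω = 0.967

α₂ = 1 / (1 + [H⁺]/K2 + [H⁺]²/(K1K2)) = 1 / (1 + 10^+1.36 + 10^-0.34)
   = 1 / (1 + 22.909 + 0.45709) = 1/24.366 = 0.04104
[CO3²⁻] = α₂ × DIC = 0.04104 × 2.21 = 0.09070 mmol/kg
Ksp = 10^(−6.13) = 7.413×10^-7
Ω = [Ca²⁺][CO3²⁻]/Ksp = (7.90×10^-3)(9.070×10^-5) / 7.413×10^-7 = 0.967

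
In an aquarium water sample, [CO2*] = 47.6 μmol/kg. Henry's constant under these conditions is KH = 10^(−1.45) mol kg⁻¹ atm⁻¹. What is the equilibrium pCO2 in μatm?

pCO2 = 1340 μatm

KH = 10^(−1.45) = 3.548×10^-2 mol kg⁻¹ atm⁻¹
pCO2 = [CO2*]/KH = 47.6×10^-6 / 3.548×10^-2 = 1.34×10^-3 atm = 1340 μatm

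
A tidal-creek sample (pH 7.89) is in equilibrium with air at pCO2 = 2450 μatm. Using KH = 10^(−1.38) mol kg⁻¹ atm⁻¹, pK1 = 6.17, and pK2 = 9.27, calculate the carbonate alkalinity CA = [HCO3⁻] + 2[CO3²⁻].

CA = 5.81 mmol/kg

[CO2*] = KH · pCO2 = 10^(−1.38) × 2450×10^-6 = 1.021×10^-4 mol/kg
α₀ = 1/(1 + K1/[H⁺] + K1K2/[H⁺]²) = 1/(1 + 10^+1.72 + 10^+0.34) = 0.01796
DIC = [CO2*]/α₀ = 1.021×10^-4 / 0.01796 = 5.686 mmol/kg
CA = (α₁ + 2α₂)·DIC = (0.9427 + 2×0.03930) × 5.686 = 5.81 mmol/kg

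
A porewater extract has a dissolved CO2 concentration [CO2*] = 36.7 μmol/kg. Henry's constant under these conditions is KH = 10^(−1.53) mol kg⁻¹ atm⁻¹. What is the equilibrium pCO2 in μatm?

pCO2 = 1240 μatm

KH = 10^(−1.53) = 2.951×10^-2 mol kg⁻¹ atm⁻¹
pCO2 = [CO2*]/KH = 36.7×10^-6 / 2.951×10^-2 = 1.24×10^-3 atm = 1240 μatm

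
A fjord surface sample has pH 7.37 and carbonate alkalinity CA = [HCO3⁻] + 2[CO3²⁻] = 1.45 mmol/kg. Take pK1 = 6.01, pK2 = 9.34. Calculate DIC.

CA = [HCO3⁻] + 2[CO3²⁻] = (α₁ + 2α₂)·DIC
At pH 7.37: [H⁺]/K1 = 10^-1.36 = 0.043652, K2/[H⁺] = 10^-1.97 = 0.010715
α₁ = 1/(1 + 0.043652 + 0.010715) = 1/1.0544 = 0.9484; α₂ = α₁·K2/[H⁺] = 0.01016
α₁ + 2α₂ = 0.9688
DIC = CA / (α₁ + 2α₂) = 1.45 / 0.9688 = 1.50 mmol/kg

DIC = 1.50 mmol/kg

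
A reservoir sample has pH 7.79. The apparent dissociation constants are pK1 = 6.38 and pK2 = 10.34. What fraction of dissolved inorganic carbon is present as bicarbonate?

α₁ = 1 / (1 + [H⁺]/K1 + K2/[H⁺]) = 1 / (1 + 10^-1.41 + 10^-2.55)
   = 1 / (1 + 0.038905 + 0.0028184) = 1/1.0417 = 0.9599

α₁ = 0.960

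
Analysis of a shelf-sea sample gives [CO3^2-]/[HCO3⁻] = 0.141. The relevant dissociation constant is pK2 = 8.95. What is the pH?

From K2 = [H⁺][CO3^2-]/[HCO3⁻]:  pH = pK2 + log₁₀([CO3^2-]/[HCO3⁻])
log₁₀(0.141) = -0.851
pH = 8.95 + (-0.851) = 8.10

pH = 8.10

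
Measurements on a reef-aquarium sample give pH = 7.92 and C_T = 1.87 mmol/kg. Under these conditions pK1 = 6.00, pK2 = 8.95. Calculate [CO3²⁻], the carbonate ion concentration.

[CO3²⁻] = 0.158 mmol/kg

α₂ = 1 / (1 + [H⁺]/K2 + [H⁺]²/(K1K2)) = 1 / (1 + 10^+1.03 + 10^-0.89)
   = 1 / (1 + 10.715 + 0.12882) = 1/11.844 = 0.08443
[CO3²⁻] = α₂ × DIC = 0.08443 × 1.87 = 0.158 mmol/kg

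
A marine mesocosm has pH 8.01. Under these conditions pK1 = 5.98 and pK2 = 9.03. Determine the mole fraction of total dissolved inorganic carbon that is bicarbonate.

α₁ = 0.905

α₁ = 1 / (1 + [H⁺]/K1 + K2/[H⁺]) = 1 / (1 + 10^-2.03 + 10^-1.02)
   = 1 / (1 + 0.0093325 + 0.095499) = 1/1.1048 = 0.9051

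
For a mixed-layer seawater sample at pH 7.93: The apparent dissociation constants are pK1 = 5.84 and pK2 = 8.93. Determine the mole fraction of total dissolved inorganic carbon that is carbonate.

α₂ = 1 / (1 + [H⁺]/K2 + [H⁺]²/(K1K2)) = 1 / (1 + 10^+1.00 + 10^-1.09)
   = 1 / (1 + 10.000 + 0.081283) = 1/11.081 = 0.09024

α₂ = 0.0902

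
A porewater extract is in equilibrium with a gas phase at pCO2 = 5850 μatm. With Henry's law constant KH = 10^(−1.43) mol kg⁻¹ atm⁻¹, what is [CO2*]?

KH = 10^(−1.43) = 3.715×10^-2 mol kg⁻¹ atm⁻¹
[CO2*] = KH · pCO2 = 3.715×10^-2 × 5850×10^-6 atm = 2.17×10^-4 mol/kg

[CO2*] = 217 μmol/kg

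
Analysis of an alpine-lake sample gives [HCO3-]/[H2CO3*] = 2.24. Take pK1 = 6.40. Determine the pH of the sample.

pH = 6.75

From K1 = [H⁺][HCO3-]/[H2CO3*]:  pH = pK1 + log₁₀([HCO3-]/[H2CO3*])
log₁₀(2.24) = +0.350
pH = 6.40 + (+0.350) = 6.75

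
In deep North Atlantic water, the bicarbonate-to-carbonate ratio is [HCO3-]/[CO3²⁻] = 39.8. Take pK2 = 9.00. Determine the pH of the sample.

pH = 7.40

From K2 = [H⁺][CO3²⁻]/[HCO3-]:  pH = pK2 − log₁₀([HCO3-]/[CO3²⁻])
log₁₀(39.8) = +1.600
pH = 9.00 − (+1.600) = 7.40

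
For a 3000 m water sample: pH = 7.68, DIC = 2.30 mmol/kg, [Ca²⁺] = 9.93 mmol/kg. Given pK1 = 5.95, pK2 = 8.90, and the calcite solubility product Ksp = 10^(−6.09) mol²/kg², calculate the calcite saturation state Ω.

α₂ = 1 / (1 + [H⁺]/K2 + [H⁺]²/(K1K2)) = 1 / (1 + 10^+1.22 + 10^-0.51)
   = 1 / (1 + 16.596 + 0.30903) = 1/17.905 = 0.05585
[CO3²⁻] = α₂ × DIC = 0.05585 × 2.30 = 0.1285 mmol/kg
Ksp = 10^(−6.09) = 8.128×10^-7
Ω = [Ca²⁺][CO3²⁻]/Ksp = (9.93×10^-3)(1.285×10^-4) / 8.128×10^-7 = 1.57

Ω = 1.57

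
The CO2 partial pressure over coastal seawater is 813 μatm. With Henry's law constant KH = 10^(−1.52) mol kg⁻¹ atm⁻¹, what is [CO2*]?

KH = 10^(−1.52) = 3.020×10^-2 mol kg⁻¹ atm⁻¹
[CO2*] = KH · pCO2 = 3.020×10^-2 × 813×10^-6 atm = 2.46×10^-5 mol/kg

[CO2*] = 24.6 μmol/kg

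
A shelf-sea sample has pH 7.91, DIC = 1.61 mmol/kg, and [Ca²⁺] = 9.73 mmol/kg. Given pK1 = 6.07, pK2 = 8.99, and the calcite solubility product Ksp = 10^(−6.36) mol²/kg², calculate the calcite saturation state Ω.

α₂ = 1 / (1 + [H⁺]/K2 + [H⁺]²/(K1K2)) = 1 / (1 + 10^+1.08 + 10^-0.76)
   = 1 / (1 + 12.023 + 0.17378) = 1/13.196 = 0.07578
[CO3²⁻] = α₂ × DIC = 0.07578 × 1.61 = 0.1220 mmol/kg
Ksp = 10^(−6.36) = 4.365×10^-7
Ω = [Ca²⁺][CO3²⁻]/Ksp = (9.73×10^-3)(1.220×10^-4) / 4.365×10^-7 = 2.72

Ω = 2.72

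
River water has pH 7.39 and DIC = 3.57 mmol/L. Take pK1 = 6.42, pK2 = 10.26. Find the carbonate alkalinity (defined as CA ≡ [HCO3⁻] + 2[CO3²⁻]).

CA = 3.23 mmol/L

CA = [HCO3⁻] + 2[CO3²⁻] = (α₁ + 2α₂)·DIC
At pH 7.39: [H⁺]/K1 = 10^-0.97 = 0.10715, K2/[H⁺] = 10^-2.87 = 0.0013490
α₁ = 1/(1 + 0.10715 + 0.0013490) = 1/1.1085 = 0.9021; α₂ = α₁·K2/[H⁺] = 0.001217
α₁ + 2α₂ = 0.9046
CA = 0.9046 × 3.57 = 3.23 mmol/L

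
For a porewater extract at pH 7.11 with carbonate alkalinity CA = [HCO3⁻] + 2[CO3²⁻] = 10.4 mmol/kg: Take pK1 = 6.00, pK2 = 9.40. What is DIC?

CA = [HCO3⁻] + 2[CO3²⁻] = (α₁ + 2α₂)·DIC
At pH 7.11: [H⁺]/K1 = 10^-1.11 = 0.077625, K2/[H⁺] = 10^-2.29 = 0.0051286
α₁ = 1/(1 + 0.077625 + 0.0051286) = 1/1.0828 = 0.9236; α₂ = α₁·K2/[H⁺] = 0.004737
α₁ + 2α₂ = 0.9330
DIC = CA / (α₁ + 2α₂) = 10.4 / 0.9330 = 11.1 mmol/kg

DIC = 11.1 mmol/kg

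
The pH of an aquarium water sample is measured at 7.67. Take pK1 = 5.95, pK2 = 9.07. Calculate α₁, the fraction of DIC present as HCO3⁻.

α₁ = 0.944

α₁ = 1 / (1 + [H⁺]/K1 + K2/[H⁺]) = 1 / (1 + 10^-1.72 + 10^-1.40)
   = 1 / (1 + 0.019055 + 0.039811) = 1/1.0589 = 0.9444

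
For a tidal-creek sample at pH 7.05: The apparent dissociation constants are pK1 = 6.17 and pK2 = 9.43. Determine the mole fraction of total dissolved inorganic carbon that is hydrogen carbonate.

α₁ = 1 / (1 + [H⁺]/K1 + K2/[H⁺]) = 1 / (1 + 10^-0.88 + 10^-2.38)
   = 1 / (1 + 0.13183 + 0.0041687) = 1/1.1360 = 0.8803

α₁ = 0.880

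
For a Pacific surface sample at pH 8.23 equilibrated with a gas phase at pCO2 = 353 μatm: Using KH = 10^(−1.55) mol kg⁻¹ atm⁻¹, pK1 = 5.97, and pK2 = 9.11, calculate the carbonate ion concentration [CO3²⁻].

[CO3²⁻] = 0.239 mmol/kg

[CO2*] = KH · pCO2 = 10^(−1.55) × 353×10^-6 = 9.949×10^-6 mol/kg
α₀ = 1/(1 + K1/[H⁺] + K1K2/[H⁺]²) = 1/(1 + 10^+2.26 + 10^+1.38) = 0.004832
DIC = [CO2*]/α₀ = 9.949×10^-6 / 0.004832 = 2.059 mmol/kg
[CO3²⁻] = α₂·DIC; α₂ = 0.1159, so [CO3²⁻] = 0.1159 × 2.059 = 0.239 mmol/kg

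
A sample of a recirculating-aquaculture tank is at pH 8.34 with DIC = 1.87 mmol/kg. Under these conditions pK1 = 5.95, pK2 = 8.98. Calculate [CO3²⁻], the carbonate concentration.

[CO3²⁻] = 0.347 mmol/kg

α₂ = 1 / (1 + [H⁺]/K2 + [H⁺]²/(K1K2)) = 1 / (1 + 10^+0.64 + 10^-1.75)
   = 1 / (1 + 4.3652 + 0.017783) = 1/5.3829 = 0.1858
[CO3²⁻] = α₂ × DIC = 0.1858 × 1.87 = 0.347 mmol/kg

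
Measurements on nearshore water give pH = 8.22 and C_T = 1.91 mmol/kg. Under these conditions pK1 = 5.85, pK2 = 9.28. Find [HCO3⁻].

[HCO3⁻] = 1.75 mmol/kg

α₁ = 1 / (1 + [H⁺]/K1 + K2/[H⁺]) = 1 / (1 + 10^-2.37 + 10^-1.06)
   = 1 / (1 + 0.0042658 + 0.087096) = 1/1.0914 = 0.9163
[HCO3⁻] = α₁ × DIC = 0.9163 × 1.91 = 1.75 mmol/kg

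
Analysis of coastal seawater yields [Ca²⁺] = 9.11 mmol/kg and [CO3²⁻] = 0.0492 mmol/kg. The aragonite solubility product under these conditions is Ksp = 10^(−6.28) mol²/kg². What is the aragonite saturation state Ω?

Ksp = 10^(−6.28) = 5.248×10^-7
Ω = [Ca²⁺][CO3²⁻]/Ksp = (9.11×10^-3)(0.0492×10^-3) / 5.248×10^-7 = 0.854

Ω = 0.854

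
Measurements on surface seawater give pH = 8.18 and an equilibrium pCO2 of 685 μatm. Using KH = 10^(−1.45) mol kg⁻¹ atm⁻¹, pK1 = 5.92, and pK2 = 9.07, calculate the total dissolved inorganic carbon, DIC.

DIC = 5.02 mmol/kg

[CO2*] = KH · pCO2 = 10^(−1.45) × 685×10^-6 = 2.430×10^-5 mol/kg
α₀ = 1/(1 + K1/[H⁺] + K1K2/[H⁺]²) = 1/(1 + 10^+2.26 + 10^+1.37) = 0.004845
DIC = [CO2*]/α₀ = 2.430×10^-5 / 0.004845 = 5.02 mmol/kg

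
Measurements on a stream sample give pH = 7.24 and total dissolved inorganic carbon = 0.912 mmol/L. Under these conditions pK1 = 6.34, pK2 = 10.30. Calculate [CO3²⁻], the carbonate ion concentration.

[CO3²⁻] = 0.705 μmol/L

α₂ = 1 / (1 + [H⁺]/K2 + [H⁺]²/(K1K2)) = 1 / (1 + 10^+3.06 + 10^+2.16)
   = 1 / (1 + 1148.2 + 144.54) = 1/1293.7 = 0.0007730
[CO3²⁻] = α₂ × DIC = 0.0007730 × 0.912 = 0.000705 mmol/L = 0.705 μmol/L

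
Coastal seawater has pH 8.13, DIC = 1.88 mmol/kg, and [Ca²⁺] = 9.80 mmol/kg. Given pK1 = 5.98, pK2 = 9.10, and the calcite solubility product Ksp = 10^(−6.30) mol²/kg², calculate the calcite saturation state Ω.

Ω = 3.54

α₂ = 1 / (1 + [H⁺]/K2 + [H⁺]²/(K1K2)) = 1 / (1 + 10^+0.97 + 10^-1.18)
   = 1 / (1 + 9.3325 + 0.066069) = 1/10.399 = 0.09617
[CO3²⁻] = α₂ × DIC = 0.09617 × 1.88 = 0.1808 mmol/kg
Ksp = 10^(−6.30) = 5.012×10^-7
Ω = [Ca²⁺][CO3²⁻]/Ksp = (9.80×10^-3)(1.808×10^-4) / 5.012×10^-7 = 3.54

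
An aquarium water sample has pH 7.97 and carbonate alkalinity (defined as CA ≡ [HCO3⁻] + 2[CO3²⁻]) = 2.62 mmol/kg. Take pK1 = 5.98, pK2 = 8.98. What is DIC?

DIC = 2.43 mmol/kg

CA = [HCO3⁻] + 2[CO3²⁻] = (α₁ + 2α₂)·DIC
At pH 7.97: [H⁺]/K1 = 10^-1.99 = 0.010233, K2/[H⁺] = 10^-1.01 = 0.097724
α₁ = 1/(1 + 0.010233 + 0.097724) = 1/1.1080 = 0.9026; α₂ = α₁·K2/[H⁺] = 0.08820
α₁ + 2α₂ = 1.0790
DIC = CA / (α₁ + 2α₂) = 2.62 / 1.0790 = 2.43 mmol/kg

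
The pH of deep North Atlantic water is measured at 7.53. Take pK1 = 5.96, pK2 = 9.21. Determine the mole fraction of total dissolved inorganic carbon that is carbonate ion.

α₂ = 1 / (1 + [H⁺]/K2 + [H⁺]²/(K1K2)) = 1 / (1 + 10^+1.68 + 10^+0.11)
   = 1 / (1 + 47.863 + 1.2882) = 1/50.151 = 0.01994

α₂ = 0.0199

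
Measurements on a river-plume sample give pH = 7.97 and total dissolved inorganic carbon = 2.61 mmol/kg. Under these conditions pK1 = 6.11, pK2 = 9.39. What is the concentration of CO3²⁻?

α₂ = 1 / (1 + [H⁺]/K2 + [H⁺]²/(K1K2)) = 1 / (1 + 10^+1.42 + 10^-0.44)
   = 1 / (1 + 26.303 + 0.36308) = 1/27.666 = 0.03615
[CO3²⁻] = α₂ × DIC = 0.03615 × 2.61 = 0.0943 mmol/kg

[CO3²⁻] = 0.0943 mmol/kg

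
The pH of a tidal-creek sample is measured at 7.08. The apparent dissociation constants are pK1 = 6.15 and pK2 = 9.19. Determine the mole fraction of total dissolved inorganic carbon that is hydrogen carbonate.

α₁ = 1 / (1 + [H⁺]/K1 + K2/[H⁺]) = 1 / (1 + 10^-0.93 + 10^-2.11)
   = 1 / (1 + 0.11749 + 0.0077625) = 1/1.1253 = 0.8887

α₁ = 0.889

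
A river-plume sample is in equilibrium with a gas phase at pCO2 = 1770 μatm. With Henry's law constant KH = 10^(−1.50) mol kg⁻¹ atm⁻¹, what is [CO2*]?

[CO2*] = 56.0 μmol/kg

KH = 10^(−1.50) = 3.162×10^-2 mol kg⁻¹ atm⁻¹
[CO2*] = KH · pCO2 = 3.162×10^-2 × 1770×10^-6 atm = 5.60×10^-5 mol/kg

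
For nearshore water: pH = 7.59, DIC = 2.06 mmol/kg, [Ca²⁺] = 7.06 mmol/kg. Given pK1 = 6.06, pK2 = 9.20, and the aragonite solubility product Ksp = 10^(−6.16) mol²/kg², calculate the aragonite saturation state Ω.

α₂ = 1 / (1 + [H⁺]/K2 + [H⁺]²/(K1K2)) = 1 / (1 + 10^+1.61 + 10^+0.08)
   = 1 / (1 + 40.738 + 1.2023) = 1/42.940 = 0.02329
[CO3²⁻] = α₂ × DIC = 0.02329 × 2.06 = 0.04797 mmol/kg
Ksp = 10^(−6.16) = 6.918×10^-7
Ω = [Ca²⁺][CO3²⁻]/Ksp = (7.06×10^-3)(4.797×10^-5) / 6.918×10^-7 = 0.490

Ω = 0.490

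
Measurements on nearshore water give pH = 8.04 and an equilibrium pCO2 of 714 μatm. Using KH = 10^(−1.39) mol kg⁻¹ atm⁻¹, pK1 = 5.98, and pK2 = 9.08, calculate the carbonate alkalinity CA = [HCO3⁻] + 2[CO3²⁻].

[CO2*] = KH · pCO2 = 10^(−1.39) × 714×10^-6 = 2.909×10^-5 mol/kg
α₀ = 1/(1 + K1/[H⁺] + K1K2/[H⁺]²) = 1/(1 + 10^+2.06 + 10^+1.02) = 0.007918
DIC = [CO2*]/α₀ = 2.909×10^-5 / 0.007918 = 3.673 mmol/kg
CA = (α₁ + 2α₂)·DIC = (0.9092 + 2×0.08292) × 3.673 = 3.95 mmol/kg

CA = 3.95 mmol/kg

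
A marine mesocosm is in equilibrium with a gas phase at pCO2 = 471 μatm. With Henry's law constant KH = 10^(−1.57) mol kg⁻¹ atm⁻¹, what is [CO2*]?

[CO2*] = 12.7 μmol/kg

KH = 10^(−1.57) = 2.692×10^-2 mol kg⁻¹ atm⁻¹
[CO2*] = KH · pCO2 = 2.692×10^-2 × 471×10^-6 atm = 1.27×10^-5 mol/kg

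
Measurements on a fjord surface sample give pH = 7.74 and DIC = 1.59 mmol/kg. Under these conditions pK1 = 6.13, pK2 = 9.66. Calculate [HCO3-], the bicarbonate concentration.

[HCO3⁻] = 1.53 mmol/kg

α₁ = 1 / (1 + [H⁺]/K1 + K2/[H⁺]) = 1 / (1 + 10^-1.61 + 10^-1.92)
   = 1 / (1 + 0.024547 + 0.012023) = 1/1.0366 = 0.9647
[HCO3⁻] = α₁ × DIC = 0.9647 × 1.59 = 1.53 mmol/kg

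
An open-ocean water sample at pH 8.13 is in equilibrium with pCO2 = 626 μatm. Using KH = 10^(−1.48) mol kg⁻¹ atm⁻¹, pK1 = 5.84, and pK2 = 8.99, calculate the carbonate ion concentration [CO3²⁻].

[CO3²⁻] = 0.558 mmol/kg

[CO2*] = KH · pCO2 = 10^(−1.48) × 626×10^-6 = 2.073×10^-5 mol/kg
α₀ = 1/(1 + K1/[H⁺] + K1K2/[H⁺]²) = 1/(1 + 10^+2.29 + 10^+1.43) = 0.004486
DIC = [CO2*]/α₀ = 2.073×10^-5 / 0.004486 = 4.620 mmol/kg
[CO3²⁻] = α₂·DIC; α₂ = 0.1208, so [CO3²⁻] = 0.1208 × 4.620 = 0.558 mmol/kg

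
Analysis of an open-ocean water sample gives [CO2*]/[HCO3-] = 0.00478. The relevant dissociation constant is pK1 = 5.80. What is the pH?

pH = 8.12

From K1 = [H⁺][HCO3-]/[CO2*]:  pH = pK1 − log₁₀([CO2*]/[HCO3-])
log₁₀(0.00478) = -2.321
pH = 5.80 − (-2.321) = 8.12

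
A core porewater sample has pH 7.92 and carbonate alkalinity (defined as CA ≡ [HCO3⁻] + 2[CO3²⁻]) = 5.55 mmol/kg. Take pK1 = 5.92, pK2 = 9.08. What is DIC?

CA = [HCO3⁻] + 2[CO3²⁻] = (α₁ + 2α₂)·DIC
At pH 7.92: [H⁺]/K1 = 10^-2.00 = 0.010000, K2/[H⁺] = 10^-1.16 = 0.069183
α₁ = 1/(1 + 0.010000 + 0.069183) = 1/1.0792 = 0.9266; α₂ = α₁·K2/[H⁺] = 0.06411
α₁ + 2α₂ = 1.0548
DIC = CA / (α₁ + 2α₂) = 5.55 / 1.0548 = 5.26 mmol/kg

DIC = 5.26 mmol/kg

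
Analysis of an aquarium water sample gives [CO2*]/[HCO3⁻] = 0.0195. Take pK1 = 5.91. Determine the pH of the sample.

pH = 7.62

From K1 = [H⁺][HCO3⁻]/[CO2*]:  pH = pK1 − log₁₀([CO2*]/[HCO3⁻])
log₁₀(0.0195) = -1.710
pH = 5.91 − (-1.710) = 7.62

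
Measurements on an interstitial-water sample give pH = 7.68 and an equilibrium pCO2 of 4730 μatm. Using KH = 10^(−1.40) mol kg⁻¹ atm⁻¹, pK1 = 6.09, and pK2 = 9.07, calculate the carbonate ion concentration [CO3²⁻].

[CO3²⁻] = 0.298 mmol/kg

[CO2*] = KH · pCO2 = 10^(−1.40) × 4730×10^-6 = 1.883×10^-4 mol/kg
α₀ = 1/(1 + K1/[H⁺] + K1K2/[H⁺]²) = 1/(1 + 10^+1.59 + 10^+0.20) = 0.02410
DIC = [CO2*]/α₀ = 1.883×10^-4 / 0.02410 = 7.813 mmol/kg
[CO3²⁻] = α₂·DIC; α₂ = 0.03820, so [CO3²⁻] = 0.03820 × 7.813 = 0.298 mmol/kg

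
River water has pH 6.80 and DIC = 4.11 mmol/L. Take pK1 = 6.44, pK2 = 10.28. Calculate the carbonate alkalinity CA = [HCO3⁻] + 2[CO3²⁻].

CA = 2.86 mmol/L

CA = [HCO3⁻] + 2[CO3²⁻] = (α₁ + 2α₂)·DIC
At pH 6.80: [H⁺]/K1 = 10^-0.36 = 0.43652, K2/[H⁺] = 10^-3.48 = 0.00033113
α₁ = 1/(1 + 0.43652 + 0.00033113) = 1/1.4368 = 0.6960; α₂ = α₁·K2/[H⁺] = 0.0002305
α₁ + 2α₂ = 0.6964
CA = 0.6964 × 4.11 = 2.86 mmol/L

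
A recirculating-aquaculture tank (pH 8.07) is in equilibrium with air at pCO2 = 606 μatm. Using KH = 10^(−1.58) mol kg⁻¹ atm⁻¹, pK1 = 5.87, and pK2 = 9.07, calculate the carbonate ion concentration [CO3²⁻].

[CO2*] = KH · pCO2 = 10^(−1.58) × 606×10^-6 = 1.594×10^-5 mol/kg
α₀ = 1/(1 + K1/[H⁺] + K1K2/[H⁺]²) = 1/(1 + 10^+2.20 + 10^+1.20) = 0.005703
DIC = [CO2*]/α₀ = 1.594×10^-5 / 0.005703 = 2.795 mmol/kg
[CO3²⁻] = α₂·DIC; α₂ = 0.09039, so [CO3²⁻] = 0.09039 × 2.795 = 0.253 mmol/kg

[CO3²⁻] = 0.253 mmol/kg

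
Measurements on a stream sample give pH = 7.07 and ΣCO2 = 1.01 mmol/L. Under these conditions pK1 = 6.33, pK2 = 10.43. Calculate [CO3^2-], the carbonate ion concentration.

[CO3²⁻] = 0.373 μmol/L

α₂ = 1 / (1 + [H⁺]/K2 + [H⁺]²/(K1K2)) = 1 / (1 + 10^+3.36 + 10^+2.62)
   = 1 / (1 + 2290.9 + 416.87) = 1/2708.7 = 0.0003692
[CO3²⁻] = α₂ × DIC = 0.0003692 × 1.01 = 0.000373 mmol/L = 0.373 μmol/L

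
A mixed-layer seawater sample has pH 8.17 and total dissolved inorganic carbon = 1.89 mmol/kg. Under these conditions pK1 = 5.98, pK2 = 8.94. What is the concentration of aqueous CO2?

[CO2*] = 10.4 μmol/kg

α₀ = 1 / (1 + K1/[H⁺] + K1K2/[H⁺]²) = 1 / (1 + 10^+2.19 + 10^+1.42)
   = 1 / (1 + 154.88 + 26.303) = 1/182.18 = 0.005489
[CO2*] = α₀ × DIC = 0.005489 × 1.89 = 0.0104 mmol/kg = 10.4 μmol/kg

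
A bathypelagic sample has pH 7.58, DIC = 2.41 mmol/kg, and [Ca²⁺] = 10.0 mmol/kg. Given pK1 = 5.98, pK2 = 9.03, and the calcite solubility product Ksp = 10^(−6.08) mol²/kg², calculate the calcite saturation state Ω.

Ω = 0.969

α₂ = 1 / (1 + [H⁺]/K2 + [H⁺]²/(K1K2)) = 1 / (1 + 10^+1.45 + 10^-0.15)
   = 1 / (1 + 28.184 + 0.70795) = 1/29.892 = 0.03345
[CO3²⁻] = α₂ × DIC = 0.03345 × 2.41 = 0.08062 mmol/kg
Ksp = 10^(−6.08) = 8.318×10^-7
Ω = [Ca²⁺][CO3²⁻]/Ksp = (10.0×10^-3)(8.062×10^-5) / 8.318×10^-7 = 0.969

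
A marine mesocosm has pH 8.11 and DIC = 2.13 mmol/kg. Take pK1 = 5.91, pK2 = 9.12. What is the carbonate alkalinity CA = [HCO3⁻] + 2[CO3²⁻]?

CA = 2.31 mmol/kg

CA = [HCO3⁻] + 2[CO3²⁻] = (α₁ + 2α₂)·DIC
At pH 8.11: [H⁺]/K1 = 10^-2.20 = 0.0063096, K2/[H⁺] = 10^-1.01 = 0.097724
α₁ = 1/(1 + 0.0063096 + 0.097724) = 1/1.1040 = 0.9058; α₂ = α₁·K2/[H⁺] = 0.08852
α₁ + 2α₂ = 1.0828
CA = 1.0828 × 2.13 = 2.31 mmol/kg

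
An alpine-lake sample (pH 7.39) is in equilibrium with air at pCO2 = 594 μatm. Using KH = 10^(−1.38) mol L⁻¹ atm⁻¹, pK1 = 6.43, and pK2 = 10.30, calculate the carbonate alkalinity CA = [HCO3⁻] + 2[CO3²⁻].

CA = 0.226 mmol/L

[CO2*] = KH · pCO2 = 10^(−1.38) × 594×10^-6 = 2.476×10^-5 mol/L
α₀ = 1/(1 + K1/[H⁺] + K1K2/[H⁺]²) = 1/(1 + 10^+0.96 + 10^-1.95) = 0.09870
DIC = [CO2*]/α₀ = 2.476×10^-5 / 0.09870 = 0.2509 mmol/L
CA = (α₁ + 2α₂)·DIC = (0.9002 + 2×0.001107) × 0.2509 = 0.226 mmol/L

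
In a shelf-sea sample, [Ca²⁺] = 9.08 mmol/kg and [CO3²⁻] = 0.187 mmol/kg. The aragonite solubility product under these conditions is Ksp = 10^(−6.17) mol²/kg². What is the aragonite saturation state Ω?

Ksp = 10^(−6.17) = 6.761×10^-7
Ω = [Ca²⁺][CO3²⁻]/Ksp = (9.08×10^-3)(0.187×10^-3) / 6.761×10^-7 = 2.51

Ω = 2.51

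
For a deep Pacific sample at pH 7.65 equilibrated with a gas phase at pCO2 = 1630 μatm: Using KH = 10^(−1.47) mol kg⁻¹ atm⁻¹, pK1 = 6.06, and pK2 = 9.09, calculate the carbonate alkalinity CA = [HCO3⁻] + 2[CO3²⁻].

CA = 2.30 mmol/kg

[CO2*] = KH · pCO2 = 10^(−1.47) × 1630×10^-6 = 5.523×10^-5 mol/kg
α₀ = 1/(1 + K1/[H⁺] + K1K2/[H⁺]²) = 1/(1 + 10^+1.59 + 10^+0.15) = 0.02420
DIC = [CO2*]/α₀ = 5.523×10^-5 / 0.02420 = 2.282 mmol/kg
CA = (α₁ + 2α₂)·DIC = (0.9416 + 2×0.03419) × 2.282 = 2.30 mmol/kg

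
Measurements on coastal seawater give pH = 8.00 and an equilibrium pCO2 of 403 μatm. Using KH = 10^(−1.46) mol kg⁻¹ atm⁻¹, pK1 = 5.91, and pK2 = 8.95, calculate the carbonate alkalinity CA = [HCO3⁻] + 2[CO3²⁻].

CA = 2.10 mmol/kg

[CO2*] = KH · pCO2 = 10^(−1.46) × 403×10^-6 = 1.397×10^-5 mol/kg
α₀ = 1/(1 + K1/[H⁺] + K1K2/[H⁺]²) = 1/(1 + 10^+2.09 + 10^+1.14) = 0.007255
DIC = [CO2*]/α₀ = 1.397×10^-5 / 0.007255 = 1.926 mmol/kg
CA = (α₁ + 2α₂)·DIC = (0.8926 + 2×0.1002) × 1.926 = 2.10 mmol/kg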